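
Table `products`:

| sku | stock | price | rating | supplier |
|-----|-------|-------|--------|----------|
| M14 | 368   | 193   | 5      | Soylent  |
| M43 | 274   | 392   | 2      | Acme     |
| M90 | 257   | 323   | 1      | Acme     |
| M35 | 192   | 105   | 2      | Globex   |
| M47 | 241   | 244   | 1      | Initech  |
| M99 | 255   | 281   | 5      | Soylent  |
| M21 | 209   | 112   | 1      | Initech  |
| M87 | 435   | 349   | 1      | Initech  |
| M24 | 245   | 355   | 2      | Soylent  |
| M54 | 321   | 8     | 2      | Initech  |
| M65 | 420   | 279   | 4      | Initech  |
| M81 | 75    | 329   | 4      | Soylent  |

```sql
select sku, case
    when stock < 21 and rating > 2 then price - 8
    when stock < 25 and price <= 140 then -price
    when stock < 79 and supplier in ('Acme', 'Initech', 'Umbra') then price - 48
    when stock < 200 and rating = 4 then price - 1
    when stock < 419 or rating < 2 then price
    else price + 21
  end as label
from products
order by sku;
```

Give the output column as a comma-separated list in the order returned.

193, 112, 355, 105, 392, 244, 8, 300, 328, 349, 323, 281

sku=M14: stock < 419 or rating < 2 → 193
sku=M21: stock < 419 or rating < 2 → 112
sku=M24: stock < 419 or rating < 2 → 355
sku=M35: stock < 419 or rating < 2 → 105
sku=M43: stock < 419 or rating < 2 → 392
sku=M47: stock < 419 or rating < 2 → 244
sku=M54: stock < 419 or rating < 2 → 8
sku=M65: ELSE → 300
sku=M81: stock < 200 and rating = 4 → 328
sku=M87: stock < 419 or rating < 2 → 349
sku=M90: stock < 419 or rating < 2 → 323
sku=M99: stock < 419 or rating < 2 → 281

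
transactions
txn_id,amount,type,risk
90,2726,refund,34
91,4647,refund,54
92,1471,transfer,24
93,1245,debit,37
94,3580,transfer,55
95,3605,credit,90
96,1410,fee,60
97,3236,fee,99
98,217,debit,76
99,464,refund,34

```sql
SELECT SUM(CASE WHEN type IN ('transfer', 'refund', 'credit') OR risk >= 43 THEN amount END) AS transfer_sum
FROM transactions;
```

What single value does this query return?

txn_id=90: ✓ → 2726
txn_id=91: ✓ → 4647
txn_id=92: ✓ → 1471
txn_id=93: ✗
txn_id=94: ✓ → 3580
txn_id=95: ✓ → 3605
txn_id=96: ✓ → 1410
txn_id=97: ✓ → 3236
txn_id=98: ✓ → 217
txn_id=99: ✓ → 464
transfer_sum = 2726 + 4647 + 1471 + 3580 + 3605 + 1410 + 3236 + 217 + 464 = 21356

21356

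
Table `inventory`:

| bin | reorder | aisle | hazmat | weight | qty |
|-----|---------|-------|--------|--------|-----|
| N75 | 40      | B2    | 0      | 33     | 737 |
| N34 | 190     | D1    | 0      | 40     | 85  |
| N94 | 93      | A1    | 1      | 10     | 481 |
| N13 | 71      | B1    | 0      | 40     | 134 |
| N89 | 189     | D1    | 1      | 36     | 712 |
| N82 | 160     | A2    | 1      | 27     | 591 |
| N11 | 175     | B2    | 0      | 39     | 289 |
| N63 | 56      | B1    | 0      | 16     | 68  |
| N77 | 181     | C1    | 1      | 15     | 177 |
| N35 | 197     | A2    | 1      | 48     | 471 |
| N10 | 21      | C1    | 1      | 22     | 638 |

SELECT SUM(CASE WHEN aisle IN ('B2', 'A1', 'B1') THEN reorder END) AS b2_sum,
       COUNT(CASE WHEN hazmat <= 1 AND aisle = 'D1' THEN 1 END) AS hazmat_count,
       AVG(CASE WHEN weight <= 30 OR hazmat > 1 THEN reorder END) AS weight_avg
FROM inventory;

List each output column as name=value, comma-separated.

[b2_sum: aisle IN ('B2', 'A1', 'B1')]
bin=N75: ✓ → 40
bin=N34: ✗
bin=N94: ✓ → 93
bin=N13: ✓ → 71
bin=N89: ✗
bin=N82: ✗
bin=N11: ✓ → 175
bin=N63: ✓ → 56
bin=N77: ✗
bin=N35: ✗
bin=N10: ✗
b2_sum = 40 + 93 + 71 + 175 + 56 = 435
—
[hazmat_count: hazmat <= 1 AND aisle = 'D1']
bin=N75: ✗
bin=N34: ✓ → 1
bin=N94: ✗
bin=N13: ✗
bin=N89: ✓ → 1
bin=N82: ✗
bin=N11: ✗
bin=N63: ✗
bin=N77: ✗
bin=N35: ✗
bin=N10: ✗
hazmat_count = COUNT(1, 1) = 2
—
[weight_avg: weight <= 30 OR hazmat > 1]
bin=N75: ✗
bin=N34: ✗
bin=N94: ✓ → 93
bin=N13: ✗
bin=N89: ✗
bin=N82: ✓ → 160
bin=N11: ✗
bin=N63: ✓ → 56
bin=N77: ✓ → 181
bin=N35: ✗
bin=N10: ✓ → 21
weight_avg = (93 + 160 + 56 + 181 + 21) / 5 = 102.2

b2_sum=435, hazmat_count=2, weight_avg=102.2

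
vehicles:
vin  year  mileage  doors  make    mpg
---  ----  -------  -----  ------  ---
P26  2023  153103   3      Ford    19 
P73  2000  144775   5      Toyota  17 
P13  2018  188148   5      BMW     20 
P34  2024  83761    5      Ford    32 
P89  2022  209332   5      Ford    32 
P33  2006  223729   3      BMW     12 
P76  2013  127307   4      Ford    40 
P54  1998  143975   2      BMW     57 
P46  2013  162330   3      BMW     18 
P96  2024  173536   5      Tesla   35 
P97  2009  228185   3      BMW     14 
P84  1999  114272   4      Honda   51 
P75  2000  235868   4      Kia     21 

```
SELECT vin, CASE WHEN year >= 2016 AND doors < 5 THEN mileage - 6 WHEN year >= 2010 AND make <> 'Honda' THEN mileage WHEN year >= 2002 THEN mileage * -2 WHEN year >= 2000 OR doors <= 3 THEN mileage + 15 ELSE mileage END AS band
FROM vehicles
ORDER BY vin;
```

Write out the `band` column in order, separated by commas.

vin=P13: year >= 2010 AND make <> 'Honda' → 188148
vin=P26: year >= 2016 AND doors < 5 → 153097
vin=P33: year >= 2002 → -447458
vin=P34: year >= 2010 AND make <> 'Honda' → 83761
vin=P46: year >= 2010 AND make <> 'Honda' → 162330
vin=P54: year >= 2000 OR doors <= 3 → 143990
vin=P73: year >= 2000 OR doors <= 3 → 144790
vin=P75: year >= 2000 OR doors <= 3 → 235883
vin=P76: year >= 2010 AND make <> 'Honda' → 127307
vin=P84: ELSE → 114272
vin=P89: year >= 2010 AND make <> 'Honda' → 209332
vin=P96: year >= 2010 AND make <> 'Honda' → 173536
vin=P97: year >= 2002 → -456370

188148, 153097, -447458, 83761, 162330, 143990, 144790, 235883, 127307, 114272, 209332, 173536, -456370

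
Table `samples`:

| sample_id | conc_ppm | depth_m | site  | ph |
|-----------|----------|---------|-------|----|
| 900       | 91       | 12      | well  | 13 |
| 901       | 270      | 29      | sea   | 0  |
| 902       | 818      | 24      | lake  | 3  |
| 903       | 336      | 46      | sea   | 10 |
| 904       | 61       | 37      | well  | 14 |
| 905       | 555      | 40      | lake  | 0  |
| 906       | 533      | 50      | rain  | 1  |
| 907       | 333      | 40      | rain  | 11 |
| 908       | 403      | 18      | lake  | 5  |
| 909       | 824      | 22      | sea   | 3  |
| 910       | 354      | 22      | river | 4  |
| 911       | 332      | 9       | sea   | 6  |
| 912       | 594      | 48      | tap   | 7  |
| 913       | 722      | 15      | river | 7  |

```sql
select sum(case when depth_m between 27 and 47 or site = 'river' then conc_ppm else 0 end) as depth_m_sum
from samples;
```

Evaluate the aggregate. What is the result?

2631

sample_id=900: ✗
sample_id=901: ✓ → 270
sample_id=902: ✗
sample_id=903: ✓ → 336
sample_id=904: ✓ → 61
sample_id=905: ✓ → 555
sample_id=906: ✗
sample_id=907: ✓ → 333
sample_id=908: ✗
sample_id=909: ✗
sample_id=910: ✓ → 354
sample_id=911: ✗
sample_id=912: ✗
sample_id=913: ✓ → 722
depth_m_sum = 270 + 336 + 61 + 555 + 333 + 354 + 722 = 2631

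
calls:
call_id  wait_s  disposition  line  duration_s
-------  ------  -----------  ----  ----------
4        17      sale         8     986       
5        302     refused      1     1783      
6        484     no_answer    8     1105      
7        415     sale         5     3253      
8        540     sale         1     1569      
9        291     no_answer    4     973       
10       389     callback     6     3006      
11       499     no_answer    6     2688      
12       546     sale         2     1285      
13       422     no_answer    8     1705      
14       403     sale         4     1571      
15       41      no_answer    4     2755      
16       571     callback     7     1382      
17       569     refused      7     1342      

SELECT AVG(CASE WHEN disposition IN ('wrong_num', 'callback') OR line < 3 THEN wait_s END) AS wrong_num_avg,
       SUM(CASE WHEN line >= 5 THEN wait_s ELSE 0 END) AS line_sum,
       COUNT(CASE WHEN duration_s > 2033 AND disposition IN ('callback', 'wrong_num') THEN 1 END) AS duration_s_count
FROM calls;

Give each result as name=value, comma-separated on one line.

[wrong_num_avg: disposition IN ('wrong_num', 'callback') OR line < 3]
call_id=4: ✗
call_id=5: ✓ → 302
call_id=6: ✗
call_id=7: ✗
call_id=8: ✓ → 540
call_id=9: ✗
call_id=10: ✓ → 389
call_id=11: ✗
call_id=12: ✓ → 546
call_id=13: ✗
call_id=14: ✗
call_id=15: ✗
call_id=16: ✓ → 571
call_id=17: ✗
wrong_num_avg = (302 + 540 + 389 + 546 + 571) / 5 = 469.6
—
[line_sum: line >= 5]
call_id=4: ✓ → 17
call_id=5: ✗
call_id=6: ✓ → 484
call_id=7: ✓ → 415
call_id=8: ✗
call_id=9: ✗
call_id=10: ✓ → 389
call_id=11: ✓ → 499
call_id=12: ✗
call_id=13: ✓ → 422
call_id=14: ✗
call_id=15: ✗
call_id=16: ✓ → 571
call_id=17: ✓ → 569
line_sum = 17 + 484 + 415 + 389 + 499 + 422 + 571 + 569 = 3366
—
[duration_s_count: duration_s > 2033 AND disposition IN ('callback', 'wrong_num')]
call_id=4: ✗
call_id=5: ✗
call_id=6: ✗
call_id=7: ✗
call_id=8: ✗
call_id=9: ✗
call_id=10: ✓ → 1
call_id=11: ✗
call_id=12: ✗
call_id=13: ✗
call_id=14: ✗
call_id=15: ✗
call_id=16: ✗
call_id=17: ✗
duration_s_count = COUNT(1) = 1

wrong_num_avg=469.6, line_sum=3366, duration_s_count=1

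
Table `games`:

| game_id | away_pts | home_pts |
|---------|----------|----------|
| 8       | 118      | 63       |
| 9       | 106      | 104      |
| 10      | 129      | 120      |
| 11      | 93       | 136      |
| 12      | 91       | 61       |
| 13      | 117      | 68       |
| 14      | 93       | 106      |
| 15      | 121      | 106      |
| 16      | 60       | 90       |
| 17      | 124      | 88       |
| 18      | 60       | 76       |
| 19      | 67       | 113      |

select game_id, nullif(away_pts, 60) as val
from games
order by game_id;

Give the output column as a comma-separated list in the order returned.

118, 106, 129, 93, 91, 117, 93, 121, NULL, 124, NULL, 67

game_id=8: away_pts=118 vs 60: differ → 118
game_id=9: away_pts=106 vs 60: differ → 106
game_id=10: away_pts=129 vs 60: differ → 129
game_id=11: away_pts=93 vs 60: differ → 93
game_id=12: away_pts=91 vs 60: differ → 91
game_id=13: away_pts=117 vs 60: differ → 117
game_id=14: away_pts=93 vs 60: differ → 93
game_id=15: away_pts=121 vs 60: differ → 121
game_id=16: away_pts=60 vs 60: equal → NULL
game_id=17: away_pts=124 vs 60: differ → 124
game_id=18: away_pts=60 vs 60: equal → NULL
game_id=19: away_pts=67 vs 60: differ → 67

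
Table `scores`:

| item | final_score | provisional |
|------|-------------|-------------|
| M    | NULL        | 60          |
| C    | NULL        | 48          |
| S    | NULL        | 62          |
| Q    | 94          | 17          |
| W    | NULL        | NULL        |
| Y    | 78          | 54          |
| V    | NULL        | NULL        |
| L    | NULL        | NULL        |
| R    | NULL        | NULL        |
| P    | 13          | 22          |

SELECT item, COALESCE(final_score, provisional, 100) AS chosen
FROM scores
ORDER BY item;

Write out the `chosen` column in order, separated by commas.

48, 100, 60, 13, 94, 100, 62, 100, 100, 78

item=C: final_score=NULL, provisional=48 → 48
item=L: final_score=NULL, provisional=NULL, → literal 100 → 100
item=M: final_score=NULL, provisional=60 → 60
item=P: final_score=13 → 13
item=Q: final_score=94 → 94
item=R: final_score=NULL, provisional=NULL, → literal 100 → 100
item=S: final_score=NULL, provisional=62 → 62
item=V: final_score=NULL, provisional=NULL, → literal 100 → 100
item=W: final_score=NULL, provisional=NULL, → literal 100 → 100
item=Y: final_score=78 → 78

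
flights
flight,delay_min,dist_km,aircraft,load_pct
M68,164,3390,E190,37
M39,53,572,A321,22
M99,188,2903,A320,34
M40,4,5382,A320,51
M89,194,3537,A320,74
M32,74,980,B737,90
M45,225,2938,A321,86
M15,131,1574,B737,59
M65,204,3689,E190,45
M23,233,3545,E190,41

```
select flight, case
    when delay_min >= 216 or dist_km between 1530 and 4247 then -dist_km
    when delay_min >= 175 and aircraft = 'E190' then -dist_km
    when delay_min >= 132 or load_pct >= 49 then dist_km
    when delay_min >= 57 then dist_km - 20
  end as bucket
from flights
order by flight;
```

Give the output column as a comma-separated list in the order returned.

-1574, -3545, 980, NULL, 5382, -2938, -3689, -3390, -3537, -2903

flight=M15: delay_min >= 216 or dist_km between 1530 and 4247 → -1574
flight=M23: delay_min >= 216 or dist_km between 1530 and 4247 → -3545
flight=M32: delay_min >= 132 or load_pct >= 49 → 980
flight=M39: (no match → NULL) → NULL
flight=M40: delay_min >= 132 or load_pct >= 49 → 5382
flight=M45: delay_min >= 216 or dist_km between 1530 and 4247 → -2938
flight=M65: delay_min >= 216 or dist_km between 1530 and 4247 → -3689
flight=M68: delay_min >= 216 or dist_km between 1530 and 4247 → -3390
flight=M89: delay_min >= 216 or dist_km between 1530 and 4247 → -3537
flight=M99: delay_min >= 216 or dist_km between 1530 and 4247 → -2903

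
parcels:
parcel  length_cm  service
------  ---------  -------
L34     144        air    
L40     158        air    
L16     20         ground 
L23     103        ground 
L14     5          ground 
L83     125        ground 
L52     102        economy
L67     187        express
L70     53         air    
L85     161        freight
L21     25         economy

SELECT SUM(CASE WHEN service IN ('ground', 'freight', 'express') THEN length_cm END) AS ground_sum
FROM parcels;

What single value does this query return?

parcel=L34: ✗
parcel=L40: ✗
parcel=L16: ✓ → 20
parcel=L23: ✓ → 103
parcel=L14: ✓ → 5
parcel=L83: ✓ → 125
parcel=L52: ✗
parcel=L67: ✓ → 187
parcel=L70: ✗
parcel=L85: ✓ → 161
parcel=L21: ✗
ground_sum = 20 + 103 + 5 + 125 + 187 + 161 = 601

601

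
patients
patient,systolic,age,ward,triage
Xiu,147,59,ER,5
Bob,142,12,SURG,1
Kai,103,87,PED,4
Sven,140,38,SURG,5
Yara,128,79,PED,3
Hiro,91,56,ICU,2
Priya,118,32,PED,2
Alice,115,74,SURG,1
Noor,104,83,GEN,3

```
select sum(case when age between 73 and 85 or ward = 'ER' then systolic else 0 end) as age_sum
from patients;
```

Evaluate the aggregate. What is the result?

patient=Xiu: ✓ → 147
patient=Bob: ✗
patient=Kai: ✗
patient=Sven: ✗
patient=Yara: ✓ → 128
patient=Hiro: ✗
patient=Priya: ✗
patient=Alice: ✓ → 115
patient=Noor: ✓ → 104
age_sum = 147 + 128 + 115 + 104 = 494

494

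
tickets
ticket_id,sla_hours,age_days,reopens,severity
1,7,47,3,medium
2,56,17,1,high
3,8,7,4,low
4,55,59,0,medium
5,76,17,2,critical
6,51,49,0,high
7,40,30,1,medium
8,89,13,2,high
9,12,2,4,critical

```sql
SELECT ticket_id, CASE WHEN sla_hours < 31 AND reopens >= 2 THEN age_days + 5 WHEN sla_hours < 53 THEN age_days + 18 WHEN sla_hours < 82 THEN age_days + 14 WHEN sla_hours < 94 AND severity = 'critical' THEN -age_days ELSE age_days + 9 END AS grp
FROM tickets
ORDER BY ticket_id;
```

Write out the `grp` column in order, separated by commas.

ticket_id=1: sla_hours < 31 AND reopens >= 2 → 52
ticket_id=2: sla_hours < 82 → 31
ticket_id=3: sla_hours < 31 AND reopens >= 2 → 12
ticket_id=4: sla_hours < 82 → 73
ticket_id=5: sla_hours < 82 → 31
ticket_id=6: sla_hours < 53 → 67
ticket_id=7: sla_hours < 53 → 48
ticket_id=8: ELSE → 22
ticket_id=9: sla_hours < 31 AND reopens >= 2 → 7

52, 31, 12, 73, 31, 67, 48, 22, 7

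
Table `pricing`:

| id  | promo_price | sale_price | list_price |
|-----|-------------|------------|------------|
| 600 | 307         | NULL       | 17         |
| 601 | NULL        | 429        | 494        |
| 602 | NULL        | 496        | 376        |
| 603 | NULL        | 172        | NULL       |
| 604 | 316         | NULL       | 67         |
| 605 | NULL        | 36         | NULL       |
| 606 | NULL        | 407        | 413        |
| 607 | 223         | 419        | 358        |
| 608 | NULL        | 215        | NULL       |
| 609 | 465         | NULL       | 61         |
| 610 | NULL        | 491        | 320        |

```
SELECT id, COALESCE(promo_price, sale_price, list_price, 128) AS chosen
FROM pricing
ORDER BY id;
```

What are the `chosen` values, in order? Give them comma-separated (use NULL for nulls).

id=600: promo_price=307 → 307
id=601: promo_price=NULL, sale_price=429 → 429
id=602: promo_price=NULL, sale_price=496 → 496
id=603: promo_price=NULL, sale_price=172 → 172
id=604: promo_price=316 → 316
id=605: promo_price=NULL, sale_price=36 → 36
id=606: promo_price=NULL, sale_price=407 → 407
id=607: promo_price=223 → 223
id=608: promo_price=NULL, sale_price=215 → 215
id=609: promo_price=465 → 465
id=610: promo_price=NULL, sale_price=491 → 491

307, 429, 496, 172, 316, 36, 407, 223, 215, 465, 491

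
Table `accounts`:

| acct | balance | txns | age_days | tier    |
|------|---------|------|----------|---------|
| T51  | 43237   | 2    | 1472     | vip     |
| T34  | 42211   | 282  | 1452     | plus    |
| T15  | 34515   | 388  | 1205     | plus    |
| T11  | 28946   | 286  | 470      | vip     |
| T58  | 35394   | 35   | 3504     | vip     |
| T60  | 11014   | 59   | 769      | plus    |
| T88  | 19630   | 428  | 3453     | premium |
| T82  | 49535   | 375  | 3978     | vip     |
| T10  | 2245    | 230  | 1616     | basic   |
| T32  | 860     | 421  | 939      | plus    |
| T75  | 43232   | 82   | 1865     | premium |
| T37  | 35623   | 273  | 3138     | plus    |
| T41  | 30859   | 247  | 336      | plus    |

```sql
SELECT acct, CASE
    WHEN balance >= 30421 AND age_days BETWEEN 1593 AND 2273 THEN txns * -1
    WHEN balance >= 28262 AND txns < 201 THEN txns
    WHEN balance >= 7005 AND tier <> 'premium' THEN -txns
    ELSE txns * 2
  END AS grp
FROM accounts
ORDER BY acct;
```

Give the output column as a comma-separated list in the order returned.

460, -286, -388, 842, -282, -273, -247, 2, 35, -59, -82, -375, 856

acct=T10: ELSE → 460
acct=T11: balance >= 7005 AND tier <> 'premium' → -286
acct=T15: balance >= 7005 AND tier <> 'premium' → -388
acct=T32: ELSE → 842
acct=T34: balance >= 7005 AND tier <> 'premium' → -282
acct=T37: balance >= 7005 AND tier <> 'premium' → -273
acct=T41: balance >= 7005 AND tier <> 'premium' → -247
acct=T51: balance >= 28262 AND txns < 201 → 2
acct=T58: balance >= 28262 AND txns < 201 → 35
acct=T60: balance >= 7005 AND tier <> 'premium' → -59
acct=T75: balance >= 30421 AND age_days BETWEEN 1593 AND 2273 → -82
acct=T82: balance >= 7005 AND tier <> 'premium' → -375
acct=T88: ELSE → 856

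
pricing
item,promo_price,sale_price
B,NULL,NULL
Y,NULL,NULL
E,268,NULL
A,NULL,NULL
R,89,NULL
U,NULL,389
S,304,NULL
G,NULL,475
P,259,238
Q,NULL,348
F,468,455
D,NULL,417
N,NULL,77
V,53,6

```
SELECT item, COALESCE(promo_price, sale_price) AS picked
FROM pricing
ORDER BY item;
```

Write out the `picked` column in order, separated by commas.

NULL, NULL, 417, 268, 468, 475, 77, 259, 348, 89, 304, 389, 53, NULL

item=A: promo_price=NULL, sale_price=NULL (all NULL) → NULL
item=B: promo_price=NULL, sale_price=NULL (all NULL) → NULL
item=D: promo_price=NULL, sale_price=417 → 417
item=E: promo_price=268 → 268
item=F: promo_price=468 → 468
item=G: promo_price=NULL, sale_price=475 → 475
item=N: promo_price=NULL, sale_price=77 → 77
item=P: promo_price=259 → 259
item=Q: promo_price=NULL, sale_price=348 → 348
item=R: promo_price=89 → 89
item=S: promo_price=304 → 304
item=U: promo_price=NULL, sale_price=389 → 389
item=V: promo_price=53 → 53
item=Y: promo_price=NULL, sale_price=NULL (all NULL) → NULL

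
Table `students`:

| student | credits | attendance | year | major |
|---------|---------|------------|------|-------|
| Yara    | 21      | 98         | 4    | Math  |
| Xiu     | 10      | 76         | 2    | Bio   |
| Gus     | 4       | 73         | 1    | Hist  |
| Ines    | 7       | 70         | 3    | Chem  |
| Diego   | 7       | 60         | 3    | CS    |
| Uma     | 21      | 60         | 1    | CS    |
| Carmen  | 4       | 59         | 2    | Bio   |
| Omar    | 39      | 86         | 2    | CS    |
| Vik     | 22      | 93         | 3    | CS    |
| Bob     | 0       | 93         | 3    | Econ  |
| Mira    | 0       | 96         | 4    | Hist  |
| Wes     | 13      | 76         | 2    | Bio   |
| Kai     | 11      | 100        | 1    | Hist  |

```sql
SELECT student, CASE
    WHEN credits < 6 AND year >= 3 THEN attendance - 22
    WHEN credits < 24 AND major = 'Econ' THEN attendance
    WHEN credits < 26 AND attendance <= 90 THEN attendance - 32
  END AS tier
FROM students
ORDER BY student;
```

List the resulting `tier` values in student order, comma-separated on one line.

student=Bob: credits < 6 AND year >= 3 → 71
student=Carmen: credits < 26 AND attendance <= 90 → 27
student=Diego: credits < 26 AND attendance <= 90 → 28
student=Gus: credits < 26 AND attendance <= 90 → 41
student=Ines: credits < 26 AND attendance <= 90 → 38
student=Kai: (no match → NULL) → NULL
student=Mira: credits < 6 AND year >= 3 → 74
student=Omar: (no match → NULL) → NULL
student=Uma: credits < 26 AND attendance <= 90 → 28
student=Vik: (no match → NULL) → NULL
student=Wes: credits < 26 AND attendance <= 90 → 44
student=Xiu: credits < 26 AND attendance <= 90 → 44
student=Yara: (no match → NULL) → NULL

71, 27, 28, 41, 38, NULL, 74, NULL, 28, NULL, 44, 44, NULL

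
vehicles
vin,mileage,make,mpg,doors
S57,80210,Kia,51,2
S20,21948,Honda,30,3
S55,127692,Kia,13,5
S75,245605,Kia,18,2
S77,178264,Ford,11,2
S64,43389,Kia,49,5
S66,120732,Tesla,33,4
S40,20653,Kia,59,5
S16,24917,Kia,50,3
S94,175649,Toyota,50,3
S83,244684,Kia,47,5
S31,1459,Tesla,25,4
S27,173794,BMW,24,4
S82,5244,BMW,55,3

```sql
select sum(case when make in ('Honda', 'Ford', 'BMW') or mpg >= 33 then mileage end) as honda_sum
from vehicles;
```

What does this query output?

1089484

vin=S57: ✓ → 80210
vin=S20: ✓ → 21948
vin=S55: ✗
vin=S75: ✗
vin=S77: ✓ → 178264
vin=S64: ✓ → 43389
vin=S66: ✓ → 120732
vin=S40: ✓ → 20653
vin=S16: ✓ → 24917
vin=S94: ✓ → 175649
vin=S83: ✓ → 244684
vin=S31: ✗
vin=S27: ✓ → 173794
vin=S82: ✓ → 5244
honda_sum = 80210 + 21948 + 178264 + 43389 + 120732 + 20653 + 24917 + 175649 + 244684 + 173794 + 5244 = 1089484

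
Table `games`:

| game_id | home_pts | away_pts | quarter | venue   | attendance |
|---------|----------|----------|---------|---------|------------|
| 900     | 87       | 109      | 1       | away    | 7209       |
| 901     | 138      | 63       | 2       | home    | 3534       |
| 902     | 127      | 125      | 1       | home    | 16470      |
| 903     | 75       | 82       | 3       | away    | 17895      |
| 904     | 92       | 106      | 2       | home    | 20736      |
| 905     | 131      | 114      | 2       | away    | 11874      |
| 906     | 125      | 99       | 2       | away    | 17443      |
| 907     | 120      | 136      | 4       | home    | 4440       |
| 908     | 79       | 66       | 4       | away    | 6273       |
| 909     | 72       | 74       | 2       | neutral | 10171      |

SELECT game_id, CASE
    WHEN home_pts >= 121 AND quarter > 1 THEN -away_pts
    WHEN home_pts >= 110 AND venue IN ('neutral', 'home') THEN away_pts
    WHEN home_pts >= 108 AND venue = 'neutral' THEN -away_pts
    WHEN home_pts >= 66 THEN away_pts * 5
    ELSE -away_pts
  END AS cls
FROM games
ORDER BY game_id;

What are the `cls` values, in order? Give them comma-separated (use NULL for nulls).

game_id=900: home_pts >= 66 → 545
game_id=901: home_pts >= 121 AND quarter > 1 → -63
game_id=902: home_pts >= 110 AND venue IN ('neutral', 'home') → 125
game_id=903: home_pts >= 66 → 410
game_id=904: home_pts >= 66 → 530
game_id=905: home_pts >= 121 AND quarter > 1 → -114
game_id=906: home_pts >= 121 AND quarter > 1 → -99
game_id=907: home_pts >= 110 AND venue IN ('neutral', 'home') → 136
game_id=908: home_pts >= 66 → 330
game_id=909: home_pts >= 66 → 370

545, -63, 125, 410, 530, -114, -99, 136, 330, 370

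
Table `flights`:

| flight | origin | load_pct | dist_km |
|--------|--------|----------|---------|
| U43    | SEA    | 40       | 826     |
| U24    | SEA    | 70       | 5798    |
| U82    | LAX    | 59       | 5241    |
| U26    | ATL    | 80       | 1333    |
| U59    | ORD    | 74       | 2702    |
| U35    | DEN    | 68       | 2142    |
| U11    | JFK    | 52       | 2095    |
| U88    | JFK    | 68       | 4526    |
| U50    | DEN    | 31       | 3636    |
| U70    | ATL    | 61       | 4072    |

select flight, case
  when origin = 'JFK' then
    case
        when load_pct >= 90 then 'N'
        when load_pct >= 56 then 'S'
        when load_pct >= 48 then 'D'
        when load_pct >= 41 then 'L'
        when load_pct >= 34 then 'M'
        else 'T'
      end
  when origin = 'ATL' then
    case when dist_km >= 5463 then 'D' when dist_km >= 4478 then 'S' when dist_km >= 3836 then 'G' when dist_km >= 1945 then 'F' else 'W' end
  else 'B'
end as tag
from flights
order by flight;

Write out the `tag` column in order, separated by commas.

flight=U11: origin='JFK' → inner[load_pct >= 48] → D
flight=U24: origin='SEA' → outer ELSE → B
flight=U26: origin='ATL' → inner[ELSE] → W
flight=U35: origin='DEN' → outer ELSE → B
flight=U43: origin='SEA' → outer ELSE → B
flight=U50: origin='DEN' → outer ELSE → B
flight=U59: origin='ORD' → outer ELSE → B
flight=U70: origin='ATL' → inner[dist_km >= 3836] → G
flight=U82: origin='LAX' → outer ELSE → B
flight=U88: origin='JFK' → inner[load_pct >= 56] → S

D, B, W, B, B, B, B, G, B, S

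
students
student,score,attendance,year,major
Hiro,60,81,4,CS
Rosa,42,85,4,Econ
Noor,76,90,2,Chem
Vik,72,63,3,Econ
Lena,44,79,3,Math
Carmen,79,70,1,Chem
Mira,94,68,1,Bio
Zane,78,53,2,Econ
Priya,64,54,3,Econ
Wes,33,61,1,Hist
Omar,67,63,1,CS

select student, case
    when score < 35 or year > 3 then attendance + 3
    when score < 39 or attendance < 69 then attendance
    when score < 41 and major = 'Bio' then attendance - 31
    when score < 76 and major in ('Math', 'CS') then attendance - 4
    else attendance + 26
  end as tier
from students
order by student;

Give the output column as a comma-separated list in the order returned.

student=Carmen: ELSE → 96
student=Hiro: score < 35 or year > 3 → 84
student=Lena: score < 76 and major in ('Math', 'CS') → 75
student=Mira: score < 39 or attendance < 69 → 68
student=Noor: ELSE → 116
student=Omar: score < 39 or attendance < 69 → 63
student=Priya: score < 39 or attendance < 69 → 54
student=Rosa: score < 35 or year > 3 → 88
student=Vik: score < 39 or attendance < 69 → 63
student=Wes: score < 35 or year > 3 → 64
student=Zane: score < 39 or attendance < 69 → 53

96, 84, 75, 68, 116, 63, 54, 88, 63, 64, 53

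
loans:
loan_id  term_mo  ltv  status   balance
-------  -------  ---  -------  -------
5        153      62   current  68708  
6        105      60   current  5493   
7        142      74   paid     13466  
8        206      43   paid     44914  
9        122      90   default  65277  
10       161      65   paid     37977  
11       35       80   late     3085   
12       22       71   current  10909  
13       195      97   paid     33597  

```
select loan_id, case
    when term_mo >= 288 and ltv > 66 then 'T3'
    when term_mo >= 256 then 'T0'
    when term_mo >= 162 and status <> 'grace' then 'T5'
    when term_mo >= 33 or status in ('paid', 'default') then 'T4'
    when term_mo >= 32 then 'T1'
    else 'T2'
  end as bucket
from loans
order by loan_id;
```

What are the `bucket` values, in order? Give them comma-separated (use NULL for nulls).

T4, T4, T4, T5, T4, T4, T4, T2, T5

loan_id=5: term_mo >= 33 or status in ('paid', 'default') → T4
loan_id=6: term_mo >= 33 or status in ('paid', 'default') → T4
loan_id=7: term_mo >= 33 or status in ('paid', 'default') → T4
loan_id=8: term_mo >= 162 and status <> 'grace' → T5
loan_id=9: term_mo >= 33 or status in ('paid', 'default') → T4
loan_id=10: term_mo >= 33 or status in ('paid', 'default') → T4
loan_id=11: term_mo >= 33 or status in ('paid', 'default') → T4
loan_id=12: ELSE → T2
loan_id=13: term_mo >= 162 and status <> 'grace' → T5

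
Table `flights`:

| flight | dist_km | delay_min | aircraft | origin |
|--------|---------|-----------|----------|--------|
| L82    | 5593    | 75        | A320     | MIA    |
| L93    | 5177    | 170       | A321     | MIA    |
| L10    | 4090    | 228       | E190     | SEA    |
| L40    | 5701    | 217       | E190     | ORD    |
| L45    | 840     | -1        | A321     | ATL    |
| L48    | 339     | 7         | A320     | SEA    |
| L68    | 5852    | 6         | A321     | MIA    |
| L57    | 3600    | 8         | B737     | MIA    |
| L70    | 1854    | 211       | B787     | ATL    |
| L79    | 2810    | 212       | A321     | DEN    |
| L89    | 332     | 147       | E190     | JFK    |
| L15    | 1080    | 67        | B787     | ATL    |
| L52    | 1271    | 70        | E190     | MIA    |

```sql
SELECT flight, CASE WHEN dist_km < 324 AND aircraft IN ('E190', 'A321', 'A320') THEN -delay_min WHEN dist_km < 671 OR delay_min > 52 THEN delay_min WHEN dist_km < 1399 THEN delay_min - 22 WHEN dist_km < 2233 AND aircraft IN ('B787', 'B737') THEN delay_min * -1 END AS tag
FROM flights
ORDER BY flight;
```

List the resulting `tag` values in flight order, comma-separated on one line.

flight=L10: dist_km < 671 OR delay_min > 52 → 228
flight=L15: dist_km < 671 OR delay_min > 52 → 67
flight=L40: dist_km < 671 OR delay_min > 52 → 217
flight=L45: dist_km < 1399 → -23
flight=L48: dist_km < 671 OR delay_min > 52 → 7
flight=L52: dist_km < 671 OR delay_min > 52 → 70
flight=L57: (no match → NULL) → NULL
flight=L68: (no match → NULL) → NULL
flight=L70: dist_km < 671 OR delay_min > 52 → 211
flight=L79: dist_km < 671 OR delay_min > 52 → 212
flight=L82: dist_km < 671 OR delay_min > 52 → 75
flight=L89: dist_km < 671 OR delay_min > 52 → 147
flight=L93: dist_km < 671 OR delay_min > 52 → 170

228, 67, 217, -23, 7, 70, NULL, NULL, 211, 212, 75, 147, 170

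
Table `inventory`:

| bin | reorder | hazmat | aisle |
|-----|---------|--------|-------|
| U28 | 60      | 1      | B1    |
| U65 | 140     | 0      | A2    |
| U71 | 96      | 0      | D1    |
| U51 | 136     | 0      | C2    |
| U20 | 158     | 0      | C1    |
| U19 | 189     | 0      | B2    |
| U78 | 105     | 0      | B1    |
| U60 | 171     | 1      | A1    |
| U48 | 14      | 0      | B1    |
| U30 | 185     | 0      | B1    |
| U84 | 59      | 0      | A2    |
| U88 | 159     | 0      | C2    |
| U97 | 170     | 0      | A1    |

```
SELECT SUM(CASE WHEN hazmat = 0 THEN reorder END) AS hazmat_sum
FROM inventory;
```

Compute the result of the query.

bin=U28: ✗
bin=U65: ✓ → 140
bin=U71: ✓ → 96
bin=U51: ✓ → 136
bin=U20: ✓ → 158
bin=U19: ✓ → 189
bin=U78: ✓ → 105
bin=U60: ✗
bin=U48: ✓ → 14
bin=U30: ✓ → 185
bin=U84: ✓ → 59
bin=U88: ✓ → 159
bin=U97: ✓ → 170
hazmat_sum = 140 + 96 + 136 + 158 + 189 + 105 + 14 + 185 + 59 + 159 + 170 = 1411

1411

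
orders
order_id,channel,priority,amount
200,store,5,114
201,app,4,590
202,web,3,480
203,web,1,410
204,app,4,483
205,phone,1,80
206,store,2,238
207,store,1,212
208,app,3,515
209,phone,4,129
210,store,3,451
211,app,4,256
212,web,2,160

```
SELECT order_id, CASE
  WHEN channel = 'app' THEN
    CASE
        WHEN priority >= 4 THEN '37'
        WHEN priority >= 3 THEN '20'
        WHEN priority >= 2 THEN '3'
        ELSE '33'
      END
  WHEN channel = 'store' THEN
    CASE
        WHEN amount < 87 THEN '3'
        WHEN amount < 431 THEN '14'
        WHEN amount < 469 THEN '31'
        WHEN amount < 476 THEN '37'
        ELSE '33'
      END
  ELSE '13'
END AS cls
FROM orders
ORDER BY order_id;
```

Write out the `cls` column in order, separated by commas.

order_id=200: channel='store' → inner[amount < 431] → 14
order_id=201: channel='app' → inner[priority >= 4] → 37
order_id=202: channel='web' → outer ELSE → 13
order_id=203: channel='web' → outer ELSE → 13
order_id=204: channel='app' → inner[priority >= 4] → 37
order_id=205: channel='phone' → outer ELSE → 13
order_id=206: channel='store' → inner[amount < 431] → 14
order_id=207: channel='store' → inner[amount < 431] → 14
order_id=208: channel='app' → inner[priority >= 3] → 20
order_id=209: channel='phone' → outer ELSE → 13
order_id=210: channel='store' → inner[amount < 469] → 31
order_id=211: channel='app' → inner[priority >= 4] → 37
order_id=212: channel='web' → outer ELSE → 13

14, 37, 13, 13, 37, 13, 14, 14, 20, 13, 31, 37, 13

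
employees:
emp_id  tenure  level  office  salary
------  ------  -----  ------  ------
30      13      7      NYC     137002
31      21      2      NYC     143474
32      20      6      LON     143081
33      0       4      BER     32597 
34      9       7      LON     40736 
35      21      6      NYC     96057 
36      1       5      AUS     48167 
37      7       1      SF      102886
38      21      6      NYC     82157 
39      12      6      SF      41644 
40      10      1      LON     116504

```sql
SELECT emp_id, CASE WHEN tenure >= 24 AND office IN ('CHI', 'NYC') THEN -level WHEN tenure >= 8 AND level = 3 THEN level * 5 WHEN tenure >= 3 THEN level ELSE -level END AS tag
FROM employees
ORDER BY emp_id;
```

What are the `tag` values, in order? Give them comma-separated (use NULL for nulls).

7, 2, 6, -4, 7, 6, -5, 1, 6, 6, 1

emp_id=30: tenure >= 3 → 7
emp_id=31: tenure >= 3 → 2
emp_id=32: tenure >= 3 → 6
emp_id=33: ELSE → -4
emp_id=34: tenure >= 3 → 7
emp_id=35: tenure >= 3 → 6
emp_id=36: ELSE → -5
emp_id=37: tenure >= 3 → 1
emp_id=38: tenure >= 3 → 6
emp_id=39: tenure >= 3 → 6
emp_id=40: tenure >= 3 → 1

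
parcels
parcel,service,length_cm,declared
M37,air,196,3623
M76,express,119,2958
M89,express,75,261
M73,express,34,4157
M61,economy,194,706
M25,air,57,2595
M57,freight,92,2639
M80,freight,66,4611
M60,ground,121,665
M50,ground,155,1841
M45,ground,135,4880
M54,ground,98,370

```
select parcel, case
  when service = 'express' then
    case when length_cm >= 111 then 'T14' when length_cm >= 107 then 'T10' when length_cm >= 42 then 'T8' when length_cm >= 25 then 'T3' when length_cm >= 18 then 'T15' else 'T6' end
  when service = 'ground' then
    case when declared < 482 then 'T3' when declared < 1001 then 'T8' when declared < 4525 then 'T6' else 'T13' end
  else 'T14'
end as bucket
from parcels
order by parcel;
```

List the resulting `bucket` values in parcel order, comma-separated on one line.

parcel=M25: service='air' → outer ELSE → T14
parcel=M37: service='air' → outer ELSE → T14
parcel=M45: service='ground' → inner[ELSE] → T13
parcel=M50: service='ground' → inner[declared < 4525] → T6
parcel=M54: service='ground' → inner[declared < 482] → T3
parcel=M57: service='freight' → outer ELSE → T14
parcel=M60: service='ground' → inner[declared < 1001] → T8
parcel=M61: service='economy' → outer ELSE → T14
parcel=M73: service='express' → inner[length_cm >= 25] → T3
parcel=M76: service='express' → inner[length_cm >= 111] → T14
parcel=M80: service='freight' → outer ELSE → T14
parcel=M89: service='express' → inner[length_cm >= 42] → T8

T14, T14, T13, T6, T3, T14, T8, T14, T3, T14, T14, T8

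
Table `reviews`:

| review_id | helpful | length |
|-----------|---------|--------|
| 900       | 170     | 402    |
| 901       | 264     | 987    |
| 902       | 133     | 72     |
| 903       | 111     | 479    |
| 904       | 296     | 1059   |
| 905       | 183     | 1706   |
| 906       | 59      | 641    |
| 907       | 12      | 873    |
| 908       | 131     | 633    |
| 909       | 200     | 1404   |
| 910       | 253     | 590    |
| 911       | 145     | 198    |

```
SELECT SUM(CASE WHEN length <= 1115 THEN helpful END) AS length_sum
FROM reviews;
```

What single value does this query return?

review_id=900: ✓ → 170
review_id=901: ✓ → 264
review_id=902: ✓ → 133
review_id=903: ✓ → 111
review_id=904: ✓ → 296
review_id=905: ✗
review_id=906: ✓ → 59
review_id=907: ✓ → 12
review_id=908: ✓ → 131
review_id=909: ✗
review_id=910: ✓ → 253
review_id=911: ✓ → 145
length_sum = 170 + 264 + 133 + 111 + 296 + 59 + 12 + 131 + 253 + 145 = 1574

1574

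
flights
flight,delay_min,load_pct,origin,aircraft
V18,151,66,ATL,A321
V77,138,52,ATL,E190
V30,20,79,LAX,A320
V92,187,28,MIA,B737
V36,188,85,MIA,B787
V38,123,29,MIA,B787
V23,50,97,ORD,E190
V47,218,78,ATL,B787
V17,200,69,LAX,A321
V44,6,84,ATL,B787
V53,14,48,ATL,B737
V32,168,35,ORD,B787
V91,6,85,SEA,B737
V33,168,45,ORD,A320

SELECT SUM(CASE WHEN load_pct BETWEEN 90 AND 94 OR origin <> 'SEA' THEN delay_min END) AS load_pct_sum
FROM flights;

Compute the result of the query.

flight=V18: ✓ → 151
flight=V77: ✓ → 138
flight=V30: ✓ → 20
flight=V92: ✓ → 187
flight=V36: ✓ → 188
flight=V38: ✓ → 123
flight=V23: ✓ → 50
flight=V47: ✓ → 218
flight=V17: ✓ → 200
flight=V44: ✓ → 6
flight=V53: ✓ → 14
flight=V32: ✓ → 168
flight=V91: ✗
flight=V33: ✓ → 168
load_pct_sum = 151 + 138 + 20 + 187 + 188 + 123 + 50 + 218 + 200 + 6 + 14 + 168 + 168 = 1631

1631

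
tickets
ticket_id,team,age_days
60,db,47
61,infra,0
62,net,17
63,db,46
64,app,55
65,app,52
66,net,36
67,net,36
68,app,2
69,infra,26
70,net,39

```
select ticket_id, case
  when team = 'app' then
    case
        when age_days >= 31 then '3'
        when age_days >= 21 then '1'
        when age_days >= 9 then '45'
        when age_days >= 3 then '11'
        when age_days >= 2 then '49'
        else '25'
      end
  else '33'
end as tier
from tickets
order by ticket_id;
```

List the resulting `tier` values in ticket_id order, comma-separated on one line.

ticket_id=60: team='db' → outer ELSE → 33
ticket_id=61: team='infra' → outer ELSE → 33
ticket_id=62: team='net' → outer ELSE → 33
ticket_id=63: team='db' → outer ELSE → 33
ticket_id=64: team='app' → inner[age_days >= 31] → 3
ticket_id=65: team='app' → inner[age_days >= 31] → 3
ticket_id=66: team='net' → outer ELSE → 33
ticket_id=67: team='net' → outer ELSE → 33
ticket_id=68: team='app' → inner[age_days >= 2] → 49
ticket_id=69: team='infra' → outer ELSE → 33
ticket_id=70: team='net' → outer ELSE → 33

33, 33, 33, 33, 3, 3, 33, 33, 49, 33, 33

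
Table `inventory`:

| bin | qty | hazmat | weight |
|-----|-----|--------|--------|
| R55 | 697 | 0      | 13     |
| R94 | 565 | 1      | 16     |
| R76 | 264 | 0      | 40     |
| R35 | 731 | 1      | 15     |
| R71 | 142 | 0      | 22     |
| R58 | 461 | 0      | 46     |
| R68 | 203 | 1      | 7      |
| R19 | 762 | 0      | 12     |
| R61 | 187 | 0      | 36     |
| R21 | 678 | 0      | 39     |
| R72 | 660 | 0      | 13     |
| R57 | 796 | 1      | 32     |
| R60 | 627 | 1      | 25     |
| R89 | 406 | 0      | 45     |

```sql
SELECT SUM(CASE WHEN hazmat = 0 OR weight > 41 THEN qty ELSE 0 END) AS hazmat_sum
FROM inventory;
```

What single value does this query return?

bin=R55: ✓ → 697
bin=R94: ✗
bin=R76: ✓ → 264
bin=R35: ✗
bin=R71: ✓ → 142
bin=R58: ✓ → 461
bin=R68: ✗
bin=R19: ✓ → 762
bin=R61: ✓ → 187
bin=R21: ✓ → 678
bin=R72: ✓ → 660
bin=R57: ✗
bin=R60: ✗
bin=R89: ✓ → 406
hazmat_sum = 697 + 264 + 142 + 461 + 762 + 187 + 678 + 660 + 406 = 4257

4257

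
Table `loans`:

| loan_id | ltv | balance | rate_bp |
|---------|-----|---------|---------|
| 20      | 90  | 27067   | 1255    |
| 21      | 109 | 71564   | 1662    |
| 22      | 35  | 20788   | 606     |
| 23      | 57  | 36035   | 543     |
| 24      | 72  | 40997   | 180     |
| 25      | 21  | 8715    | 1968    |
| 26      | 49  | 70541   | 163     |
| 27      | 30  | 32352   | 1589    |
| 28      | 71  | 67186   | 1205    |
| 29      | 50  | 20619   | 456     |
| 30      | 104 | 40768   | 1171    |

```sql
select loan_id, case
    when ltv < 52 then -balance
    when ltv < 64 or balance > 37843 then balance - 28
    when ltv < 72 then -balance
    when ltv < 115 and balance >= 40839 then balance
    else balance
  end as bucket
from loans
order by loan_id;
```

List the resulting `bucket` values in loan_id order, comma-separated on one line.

loan_id=20: ELSE → 27067
loan_id=21: ltv < 64 or balance > 37843 → 71536
loan_id=22: ltv < 52 → -20788
loan_id=23: ltv < 64 or balance > 37843 → 36007
loan_id=24: ltv < 64 or balance > 37843 → 40969
loan_id=25: ltv < 52 → -8715
loan_id=26: ltv < 52 → -70541
loan_id=27: ltv < 52 → -32352
loan_id=28: ltv < 64 or balance > 37843 → 67158
loan_id=29: ltv < 52 → -20619
loan_id=30: ltv < 64 or balance > 37843 → 40740

27067, 71536, -20788, 36007, 40969, -8715, -70541, -32352, 67158, -20619, 40740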